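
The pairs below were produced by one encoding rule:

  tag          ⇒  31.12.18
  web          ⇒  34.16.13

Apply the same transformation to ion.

20.26.25

Letters become their 1-based position plus 11 (so a→12, b→13, …).
For ion: i=9→20, o=15→26, n=14→25.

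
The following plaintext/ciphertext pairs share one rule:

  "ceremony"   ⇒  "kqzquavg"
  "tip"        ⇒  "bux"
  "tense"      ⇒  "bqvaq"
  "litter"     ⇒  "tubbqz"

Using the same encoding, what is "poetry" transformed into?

The shift depends on letter class: consonant c→k is +8, but vowel e→q is +12. Two shifts are in play — +12 for a/e/i/o/u, +8 for every other letter.
For poetry: p(cons)+8=x, o(vowel)+12=a, e(vowel)+12=q, t(cons)+8=b, r(cons)+8=z, y(cons)+8=g.

xaqbzg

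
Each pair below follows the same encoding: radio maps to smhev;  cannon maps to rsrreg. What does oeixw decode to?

The output letters match the input read backwards, each shifted +4: radio reversed is oidar. The word is reversed, then every letter is shifted forward by 4.
Reversing it on oeixw: shift back: o−4=k, e−4=a, i−4=e, x−4=t, w−4=s → kaets; then reverse → steak.

steak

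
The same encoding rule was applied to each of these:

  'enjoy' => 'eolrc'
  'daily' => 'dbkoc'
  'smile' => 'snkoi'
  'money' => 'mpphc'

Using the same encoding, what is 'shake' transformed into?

sicni

In enjoy: e→e is +0, n→o is +1, j→l is +2, o→r is +3 — the shift increases by 1 each position. Each letter shifts forward by its position index (0, 1, 2, …) — the shift grows by one for each successive letter.
On shake: s+0=s, h+1=i, a+2=c, k+3=n, e+4=i.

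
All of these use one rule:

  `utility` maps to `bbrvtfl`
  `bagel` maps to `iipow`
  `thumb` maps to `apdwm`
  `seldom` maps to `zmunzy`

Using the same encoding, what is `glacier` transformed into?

In utility: u→b is +7, t→b is +8, i→r is +9, l→v is +10 — the shift increases by 1 each position. Letter i (0-indexed) is shifted by i+7, so successive shifts are 7, 8, 9, ….
On glacier: g+7=n, l+8=t, a+9=j, c+10=m, i+11=t, e+12=q, r+13=e.

ntjmtqe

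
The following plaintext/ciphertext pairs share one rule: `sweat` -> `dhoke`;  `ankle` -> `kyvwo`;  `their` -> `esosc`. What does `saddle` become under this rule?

The rule splits by letter class: vowels +10, consonants +11.
For saddle: s(cons)+11=d, a(vowel)+10=k, d(cons)+11=o, d(cons)+11=o, l(cons)+11=w, e(vowel)+10=o.

dkoowo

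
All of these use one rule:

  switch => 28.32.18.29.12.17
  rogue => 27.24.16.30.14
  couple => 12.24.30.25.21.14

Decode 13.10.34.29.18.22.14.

daytime

s is letter #19 and maps to 28: an offset of 9. The number is (letter's place in the alphabet, a=1) + 9.
Undoing it on 13.10.34.29.18.22.14: 13→(13−9)÷1=4=d, 10→(10−9)÷1=1=a, 34→(34−9)÷1=25=y, 29→(29−9)÷1=20=t, 18→(18−9)÷1=9=i, 22→(22−9)÷1=13=m, 14→(14−9)÷1=5=e.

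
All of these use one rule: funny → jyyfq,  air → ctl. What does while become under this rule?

pwtsh

The output letters match the input read backwards, each shifted +11: funny reversed is ynnuf. Read the word backwards and shift each letter +11.
For while: reverse → elihw; then shift: e+11=p, l+11=w, i+11=t, h+11=s, w+11=h.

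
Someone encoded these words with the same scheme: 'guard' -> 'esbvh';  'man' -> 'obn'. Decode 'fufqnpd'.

compete

The output letters match the input read backwards, each shifted +1: guard reversed is draug. The word is reversed, then every letter is shifted forward by 1.
Decoding fufqnpd: shift back: f−1=e, u−1=t, f−1=e, q−1=p, n−1=m, p−1=o, d−1=c → etepmoc; then reverse → compete.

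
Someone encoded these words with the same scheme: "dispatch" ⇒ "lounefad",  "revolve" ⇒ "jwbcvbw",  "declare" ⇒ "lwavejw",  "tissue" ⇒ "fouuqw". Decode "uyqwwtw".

squeeze

Treating letters as 0–25, the rule is x ↦ 11x + 4 (mod 26).
Reversing it on uyqwwtw: u(20)→19·(20−4)≡18=s; y(24)→19·(24−4)≡16=q; q(16)→19·(16−4)≡20=u; w(22)→19·(22−4)≡4=e; w(22)→19·(22−4)≡4=e; t(19)→19·(19−4)≡25=z; w(22)→19·(22−4)≡4=e (all mod 26).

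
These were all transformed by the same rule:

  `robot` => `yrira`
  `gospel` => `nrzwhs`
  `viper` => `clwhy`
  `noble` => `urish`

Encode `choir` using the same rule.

The shift depends on letter class: consonant r→y is +7, but vowel o→r is +3. Two shifts are in play — +3 for a/e/i/o/u, +7 for every other letter.
Applying it to choir: c(cons)+7=j, h(cons)+7=o, o(vowel)+3=r, i(vowel)+3=l, r(cons)+7=y.

jorly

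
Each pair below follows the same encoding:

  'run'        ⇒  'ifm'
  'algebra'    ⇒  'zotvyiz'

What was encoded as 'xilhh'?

Each pair mirrors across the alphabet (r↔i, u↔f, n↔m): positions sum to 25. Each letter is replaced by its mirror in the alphabet: a↔z, b↔y, c↔x, and so on (the Atbash cipher).
Decoding xilhh: x↔c, i↔r, l↔o, h↔s, h↔s.

cross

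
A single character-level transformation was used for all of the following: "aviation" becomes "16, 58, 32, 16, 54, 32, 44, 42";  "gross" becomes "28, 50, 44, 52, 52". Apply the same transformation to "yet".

a(#1)→16 and v(#22)→58: differences scale by 2, so n = 2·pos + 14. With a=1..z=26, the number is 2·pos + 14.
For yet: y=25→64, e=5→24, t=20→54.

64, 24, 54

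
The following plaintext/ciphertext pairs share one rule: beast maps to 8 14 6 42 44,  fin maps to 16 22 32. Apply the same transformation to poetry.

b(#2)→8 and e(#5)→14: differences scale by 2, so n = 2·pos + 4. The formula is n = 2×(alphabet index, a=1) + 4.
On poetry: p=16→36, o=15→34, e=5→14, t=20→44, r=18→40, y=25→54.

36 34 14 44 40 54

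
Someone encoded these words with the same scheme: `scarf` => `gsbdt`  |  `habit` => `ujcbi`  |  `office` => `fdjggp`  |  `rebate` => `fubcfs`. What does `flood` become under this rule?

eppmg

The word is reversed, then every letter is shifted forward by 1.
Applying it to flood: reverse → doolf; then shift: d+1=e, o+1=p, o+1=p, l+1=m, f+1=g.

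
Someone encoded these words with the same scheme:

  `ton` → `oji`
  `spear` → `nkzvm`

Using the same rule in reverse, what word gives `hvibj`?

mango

Compare letters: t→o is +21, o→j is +21, n→i is +21 — a constant shift. This is a Caesar cipher with shift 21.
Reversing it on hvibj: h−21=m, v−21=a, i−21=n, b−21=g, j−21=o.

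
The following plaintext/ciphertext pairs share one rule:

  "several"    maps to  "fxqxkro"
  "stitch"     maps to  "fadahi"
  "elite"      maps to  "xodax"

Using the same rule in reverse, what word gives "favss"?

Each letter's alphabet position (a=0..z=25) is mapped through 21·x+17 mod 26 — an affine cipher.
Reversing it on favss: f(5)→5·(5−17)≡18=s; a(0)→5·(0−17)≡19=t; v(21)→5·(21−17)≡20=u; s(18)→5·(18−17)≡5=f; s(18)→5·(18−17)≡5=f (all mod 26).

stuff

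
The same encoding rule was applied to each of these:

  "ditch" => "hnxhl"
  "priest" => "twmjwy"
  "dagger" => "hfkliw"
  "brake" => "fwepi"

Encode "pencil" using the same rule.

tjrhmq

The shifts repeat in a cycle of length 2: positions 0,1,… shift by +4, +5, then the pattern repeats.
On pencil: p+4=t, e+5=j, n+4=r, c+5=h, i+4=m, l+5=q.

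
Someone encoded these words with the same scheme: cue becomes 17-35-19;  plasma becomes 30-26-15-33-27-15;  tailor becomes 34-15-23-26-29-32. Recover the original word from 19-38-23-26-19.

exile

c is letter #3 and maps to 17: an offset of 14. Each letter is replaced by its alphabet position (a=1..z=26) + 14.
Reversing it on 19-38-23-26-19: 19→(19−14)÷1=5=e, 38→(38−14)÷1=24=x, 23→(23−14)÷1=9=i, 26→(26−14)÷1=12=l, 19→(19−14)÷1=5=e.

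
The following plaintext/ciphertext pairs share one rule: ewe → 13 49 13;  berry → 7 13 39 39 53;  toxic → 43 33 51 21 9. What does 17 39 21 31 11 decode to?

The formula is n = 2×(alphabet index, a=1) + 3.
Reversing it on 17 39 21 31 11: 17→(17−3)÷2=7=g, 39→(39−3)÷2=18=r, 21→(21−3)÷2=9=i, 31→(31−3)÷2=14=n, 11→(11−3)÷2=4=d.

grind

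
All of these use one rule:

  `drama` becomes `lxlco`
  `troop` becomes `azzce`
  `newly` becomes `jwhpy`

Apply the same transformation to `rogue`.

The word is reversed, then every letter is shifted forward by 11.
On rogue: reverse → eugor; then shift: e+11=p, u+11=f, g+11=r, o+11=z, r+11=c.

pfrzc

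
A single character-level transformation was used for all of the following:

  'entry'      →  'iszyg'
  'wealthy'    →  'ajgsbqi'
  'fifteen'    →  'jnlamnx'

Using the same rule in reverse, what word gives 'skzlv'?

In entry: e→i is +4, n→s is +5, t→z is +6, r→y is +7 — the shift increases by 1 each position. Each letter shifts forward by (position + 4), i.e. 4, 5, 6, … — the shift grows by one for each successive letter.
Decoding skzlv: s−4=o, k−5=f, z−6=t, l−7=e, v−8=n.

often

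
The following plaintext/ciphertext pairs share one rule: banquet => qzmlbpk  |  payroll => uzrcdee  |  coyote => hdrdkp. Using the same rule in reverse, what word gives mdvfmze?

nominal

Treating letters as 0–25, the rule is x ↦ 17x + 25 (mod 26).
Reversing it on mdvfmze: m(12)→23·(12−25)≡13=n; d(3)→23·(3−25)≡14=o; v(21)→23·(21−25)≡12=m; f(5)→23·(5−25)≡8=i; m(12)→23·(12−25)≡13=n; z(25)→23·(25−25)≡0=a; e(4)→23·(4−25)≡11=l (all mod 26).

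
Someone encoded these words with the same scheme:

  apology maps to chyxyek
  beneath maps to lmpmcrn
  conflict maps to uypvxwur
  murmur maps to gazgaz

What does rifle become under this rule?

a(0)→c(2) and p(15)→h(7) fit y≡9x+2 (mod 26); the inverse of 9 mod 26 is 3. Each letter's alphabet position (a=0..z=25) is mapped through 9·x+2 mod 26 — an affine cipher.
For rifle: r(17)→9·17+2≡25=z; i(8)→9·8+2≡22=w; f(5)→9·5+2≡21=v; l(11)→9·11+2≡23=x; e(4)→9·4+2≡12=m (all mod 26).

zwvxm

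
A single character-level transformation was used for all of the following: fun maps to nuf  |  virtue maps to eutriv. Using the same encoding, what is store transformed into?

erots

It's just the letters in reverse order.
On store: reverse → erots.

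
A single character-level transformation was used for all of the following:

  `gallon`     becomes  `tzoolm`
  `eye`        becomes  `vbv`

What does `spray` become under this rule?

hkizb

Each pair mirrors across the alphabet (g↔t, a↔z, l↔o): positions sum to 25. Letters are reflected about the middle of the alphabet (position → 25−position): Atbash.
Applying it to spray: s↔h, p↔k, r↔i, a↔z, y↔b.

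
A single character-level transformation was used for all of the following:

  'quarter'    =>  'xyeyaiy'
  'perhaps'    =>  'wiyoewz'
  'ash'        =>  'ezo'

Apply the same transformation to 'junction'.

The rule splits by letter class: vowels +4, consonants +7.
Applying it to junction: j(cons)+7=q, u(vowel)+4=y, n(cons)+7=u, c(cons)+7=j, t(cons)+7=a, i(vowel)+4=m, o(vowel)+4=s, n(cons)+7=u.

qyujamsu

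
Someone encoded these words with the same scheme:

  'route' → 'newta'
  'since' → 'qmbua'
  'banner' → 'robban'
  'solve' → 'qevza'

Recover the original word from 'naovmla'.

r(17)→n(13) and o(14)→e(4) fit y≡3x+14 (mod 26); the inverse of 3 mod 26 is 9. Each letter's alphabet position (a=0..z=25) is mapped through 3·x+14 mod 26 — an affine cipher.
Decoding naovmla: n(13)→9·(13−14)≡17=r; a(0)→9·(0−14)≡4=e; o(14)→9·(14−14)≡0=a; v(21)→9·(21−14)≡11=l; m(12)→9·(12−14)≡8=i; l(11)→9·(11−14)≡25=z; a(0)→9·(0−14)≡4=e (all mod 26).

realize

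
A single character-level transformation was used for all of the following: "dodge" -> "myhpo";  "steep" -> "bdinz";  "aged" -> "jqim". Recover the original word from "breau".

Shifts by position in dodge: pos 0: d→m (+9), pos 1: o→y (+10), pos 2: d→h (+4), pos 3: g→p (+9), pos 4: e→o (+10) — repeating every 3. The shifts repeat in a cycle of length 3: positions 0,1,… shift by +9, +10, +4, then the pattern repeats.
Decoding breau: b−9=s, r−10=h, e−4=a, a−9=r, u−10=k.

shark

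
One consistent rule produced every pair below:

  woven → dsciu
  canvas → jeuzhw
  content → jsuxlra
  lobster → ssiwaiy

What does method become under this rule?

Shifts by position in woven: pos 0: w→d (+7), pos 1: o→s (+4), pos 2: v→c (+7), pos 3: e→i (+4) — repeating every 2. The shifts repeat in a cycle of length 2: positions 0,1,… shift by +7, +4, then the pattern repeats.
Applying it to method: m+7=t, e+4=i, t+7=a, h+4=l, o+7=v, d+4=h.

tialvh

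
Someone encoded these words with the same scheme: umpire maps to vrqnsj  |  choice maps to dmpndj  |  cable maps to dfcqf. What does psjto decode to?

Shifts by position in umpire: pos 0: u→v (+1), pos 1: m→r (+5), pos 2: p→q (+1), pos 3: i→n (+5) — repeating every 2. It's a Vigenère-style cipher with numeric key [1,5]: position i shifts by key[i mod 2].
Reversing it on psjto: p−1=o, s−5=n, j−1=i, t−5=o, o−1=n.

onion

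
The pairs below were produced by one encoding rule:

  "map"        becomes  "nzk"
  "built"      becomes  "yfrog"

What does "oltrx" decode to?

Each pair mirrors across the alphabet (m↔n, a↔z, p↔k): positions sum to 25. This is the alphabet-reversal cipher (Atbash): a becomes z, b becomes y, etc.
Undoing it on oltrx: o↔l, l↔o, t↔g, r↔i, x↔c.

logic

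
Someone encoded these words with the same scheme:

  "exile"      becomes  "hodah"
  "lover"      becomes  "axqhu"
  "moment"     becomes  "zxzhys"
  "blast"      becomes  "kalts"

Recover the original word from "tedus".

shirt

e(4)→h(7) and x(23)→o(14) fit y≡25x+11 (mod 26); the inverse of 25 mod 26 is 25. This is an affine cipher: with a=0,…,z=25, each position x becomes (25x+11) mod 26.
Reversing it on tedus: t(19)→25·(19−11)≡18=s; e(4)→25·(4−11)≡7=h; d(3)→25·(3−11)≡8=i; u(20)→25·(20−11)≡17=r; s(18)→25·(18−11)≡19=t (all mod 26).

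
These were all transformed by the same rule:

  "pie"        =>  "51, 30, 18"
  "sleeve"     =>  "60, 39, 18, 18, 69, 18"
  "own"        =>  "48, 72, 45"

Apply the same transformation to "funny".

21, 66, 45, 45, 78

Each letter becomes 3×(its alphabet position, a=1..z=26) + 3.
For funny: f=6→21, u=21→66, n=14→45, n=14→45, y=25→78.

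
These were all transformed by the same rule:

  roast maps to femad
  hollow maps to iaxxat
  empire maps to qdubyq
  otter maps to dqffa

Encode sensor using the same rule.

daezqe

The output letters match the input read backwards, each shifted +12: roast reversed is tsaor. Two steps: reverse the string, then apply a Caesar shift of +12.
Applying it to sensor: reverse → rosnes; then shift: r+12=d, o+12=a, s+12=e, n+12=z, e+12=q, s+12=e.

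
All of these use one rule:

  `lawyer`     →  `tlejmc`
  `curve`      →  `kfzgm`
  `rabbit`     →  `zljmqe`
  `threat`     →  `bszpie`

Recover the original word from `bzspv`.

The shifts repeat in a cycle of length 2: positions 0,1,… shift by +8, +11, then the pattern repeats.
Undoing it on bzspv: b−8=t, z−11=o, s−8=k, p−11=e, v−8=n.

token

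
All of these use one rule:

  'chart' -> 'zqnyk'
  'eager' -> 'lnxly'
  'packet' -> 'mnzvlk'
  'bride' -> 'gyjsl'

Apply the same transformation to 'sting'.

rkjax

c(2)→z(25) and h(7)→q(16) fit y≡19x+13 (mod 26); the inverse of 19 mod 26 is 11. Treating letters as 0–25, the rule is x ↦ 19x + 13 (mod 26).
On sting: s(18)→19·18+13≡17=r; t(19)→19·19+13≡10=k; i(8)→19·8+13≡9=j; n(13)→19·13+13≡0=a; g(6)→19·6+13≡23=x (all mod 26).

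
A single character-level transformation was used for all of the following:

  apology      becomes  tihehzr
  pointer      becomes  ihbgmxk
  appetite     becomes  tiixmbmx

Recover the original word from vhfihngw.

compound

Every letter moves 19 places later in the alphabet, wrapping around z→a.
Undoing it on vhfihngw: v−19=c, h−19=o, f−19=m, i−19=p, h−19=o, n−19=u, g−19=n, w−19=d.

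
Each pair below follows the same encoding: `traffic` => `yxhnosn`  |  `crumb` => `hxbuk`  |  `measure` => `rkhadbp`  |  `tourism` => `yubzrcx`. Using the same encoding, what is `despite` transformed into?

In traffic: t→y is +5, r→x is +6, a→h is +7, f→n is +8 — the shift increases by 1 each position. Letter i (0-indexed) is shifted by i+5, so successive shifts are 5, 6, 7, ….
On despite: d+5=i, e+6=k, s+7=z, p+8=x, i+9=r, t+10=d, e+11=p.

ikzxrdp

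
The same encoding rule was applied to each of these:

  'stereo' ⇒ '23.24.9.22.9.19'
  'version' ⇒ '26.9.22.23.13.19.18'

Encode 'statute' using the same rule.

s is letter #19 and maps to 23: an offset of 4. Each letter is replaced by its alphabet position (a=1..z=26) + 4.
On statute: s=19→23, t=20→24, a=1→5, t=20→24, u=21→25, t=20→24, e=5→9.

23.24.5.24.25.24.9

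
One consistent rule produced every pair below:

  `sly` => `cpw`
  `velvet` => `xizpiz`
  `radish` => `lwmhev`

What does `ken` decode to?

jag

The output letters match the input read backwards, each shifted +4: sly reversed is yls. The word is reversed, then every letter is shifted forward by 4.
Undoing it on ken: shift back: k−4=g, e−4=a, n−4=j → gaj; then reverse → jag.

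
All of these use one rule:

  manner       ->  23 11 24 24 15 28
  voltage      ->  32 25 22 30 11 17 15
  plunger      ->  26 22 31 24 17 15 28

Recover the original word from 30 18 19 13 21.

thick

The number is (letter's place in the alphabet, a=1) + 10.
Undoing it on 30 18 19 13 21: 30→(30−10)÷1=20=t, 18→(18−10)÷1=8=h, 19→(19−10)÷1=9=i, 13→(13−10)÷1=3=c, 21→(21−10)÷1=11=k.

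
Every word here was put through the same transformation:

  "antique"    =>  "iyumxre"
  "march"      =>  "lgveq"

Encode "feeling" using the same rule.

The output letters match the input read backwards, each shifted +4: antique reversed is euqitna. Read the word backwards and shift each letter +4.
For feeling: reverse → gnileef; then shift: g+4=k, n+4=r, i+4=m, l+4=p, e+4=i, e+4=i, f+4=j.

krmpiij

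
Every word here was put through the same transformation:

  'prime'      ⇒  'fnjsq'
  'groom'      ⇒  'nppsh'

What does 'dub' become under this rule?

The output letters match the input read backwards, each shifted +1: prime reversed is emirp. Read the word backwards and shift each letter +1.
On dub: reverse → bud; then shift: b+1=c, u+1=v, d+1=e.

cve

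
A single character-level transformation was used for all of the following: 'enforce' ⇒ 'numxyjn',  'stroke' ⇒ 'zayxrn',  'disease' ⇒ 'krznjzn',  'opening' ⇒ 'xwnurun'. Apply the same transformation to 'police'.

Two shifts are in play — +9 for a/e/i/o/u, +7 for every other letter.
For police: p(cons)+7=w, o(vowel)+9=x, l(cons)+7=s, i(vowel)+9=r, c(cons)+7=j, e(vowel)+9=n.

wxsrjn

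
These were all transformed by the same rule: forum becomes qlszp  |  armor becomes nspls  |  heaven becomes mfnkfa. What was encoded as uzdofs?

duster

Each letter's alphabet position (a=0..z=25) is mapped through 11·x+13 mod 26 — an affine cipher.
Undoing it on uzdofs: u(20)→19·(20−13)≡3=d; z(25)→19·(25−13)≡20=u; d(3)→19·(3−13)≡18=s; o(14)→19·(14−13)≡19=t; f(5)→19·(5−13)≡4=e; s(18)→19·(18−13)≡17=r (all mod 26).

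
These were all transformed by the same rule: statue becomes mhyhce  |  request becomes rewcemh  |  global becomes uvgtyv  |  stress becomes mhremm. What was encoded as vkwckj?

s(18)→m(12) and t(19)→h(7) fit y≡21x+24 (mod 26); the inverse of 21 mod 26 is 5. Treating letters as 0–25, the rule is x ↦ 21x + 24 (mod 26).
Reversing it on vkwckj: v(21)→5·(21−24)≡11=l; k(10)→5·(10−24)≡8=i; w(22)→5·(22−24)≡16=q; c(2)→5·(2−24)≡20=u; k(10)→5·(10−24)≡8=i; j(9)→5·(9−24)≡3=d (all mod 26).

liquid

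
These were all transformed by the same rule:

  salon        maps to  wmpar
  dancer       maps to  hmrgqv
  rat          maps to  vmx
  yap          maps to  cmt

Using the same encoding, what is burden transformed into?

The shift depends on letter class: consonant s→w is +4, but vowel a→m is +12. Vowels shift forward by 12 and consonants shift forward by 4.
For burden: b(cons)+4=f, u(vowel)+12=g, r(cons)+4=v, d(cons)+4=h, e(vowel)+12=q, n(cons)+4=r.

fgvhqr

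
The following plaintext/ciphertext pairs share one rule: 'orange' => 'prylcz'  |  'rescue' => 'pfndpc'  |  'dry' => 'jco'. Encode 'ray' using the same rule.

The output letters match the input read backwards, each shifted +11: orange reversed is egnaro. Read the word backwards and shift each letter +11.
On ray: reverse → yar; then shift: y+11=j, a+11=l, r+11=c.

jlc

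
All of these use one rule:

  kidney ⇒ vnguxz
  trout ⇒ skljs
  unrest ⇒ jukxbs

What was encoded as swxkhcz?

therapy

k(10)→v(21) and i(8)→n(13) fit y≡17x+7 (mod 26); the inverse of 17 mod 26 is 23. Treating letters as 0–25, the rule is x ↦ 17x + 7 (mod 26).
Reversing it on swxkhcz: s(18)→23·(18−7)≡19=t; w(22)→23·(22−7)≡7=h; x(23)→23·(23−7)≡4=e; k(10)→23·(10−7)≡17=r; h(7)→23·(7−7)≡0=a; c(2)→23·(2−7)≡15=p; z(25)→23·(25−7)≡24=y (all mod 26).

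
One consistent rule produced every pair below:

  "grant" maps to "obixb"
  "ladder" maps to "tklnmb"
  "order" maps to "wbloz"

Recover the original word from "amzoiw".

scream

It's a Vigenère-style cipher with numeric key [8,10]: position i shifts by key[i mod 2].
Undoing it on amzoiw: a−8=s, m−10=c, z−8=r, o−10=e, i−8=a, w−10=m.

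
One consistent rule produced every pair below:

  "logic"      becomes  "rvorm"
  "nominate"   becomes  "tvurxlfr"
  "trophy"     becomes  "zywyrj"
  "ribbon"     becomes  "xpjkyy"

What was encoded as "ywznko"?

spread

In logic: l→r is +6, o→v is +7, g→o is +8, i→r is +9 — the shift increases by 1 each position. Letter i (0-indexed) is shifted by i+6, so successive shifts are 6, 7, 8, ….
Reversing it on ywznko: y−6=s, w−7=p, z−8=r, n−9=e, k−10=a, o−11=d.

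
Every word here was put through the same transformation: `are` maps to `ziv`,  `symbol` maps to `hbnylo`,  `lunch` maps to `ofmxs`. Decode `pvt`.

Each pair mirrors across the alphabet (a↔z, r↔i, e↔v): positions sum to 25. This is the alphabet-reversal cipher (Atbash): a becomes z, b becomes y, etc.
Undoing it on pvt: p↔k, v↔e, t↔g.

keg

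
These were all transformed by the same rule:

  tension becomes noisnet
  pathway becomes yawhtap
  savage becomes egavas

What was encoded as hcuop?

pouch

It's just the letters in reverse order.
Reversing it on hcuop: then reverse → pouch.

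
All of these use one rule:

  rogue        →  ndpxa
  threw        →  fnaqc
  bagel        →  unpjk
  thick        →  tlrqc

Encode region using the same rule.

The word is reversed, then every letter is shifted forward by 9.
Applying it to region: reverse → noiger; then shift: n+9=w, o+9=x, i+9=r, g+9=p, e+9=n, r+9=a.

wxrpna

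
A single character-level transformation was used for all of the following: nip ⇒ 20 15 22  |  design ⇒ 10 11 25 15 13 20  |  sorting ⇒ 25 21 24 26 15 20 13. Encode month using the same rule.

n is letter #14 and maps to 20: an offset of 6. Letters become their 1-based position plus 6 (so a→7, b→8, …).
Applying it to month: m=13→19, o=15→21, n=14→20, t=20→26, h=8→14.

19 21 20 26 14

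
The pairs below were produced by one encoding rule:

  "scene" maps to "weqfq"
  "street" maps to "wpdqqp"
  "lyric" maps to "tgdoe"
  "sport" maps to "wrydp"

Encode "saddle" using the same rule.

s(18)→w(22) and c(2)→e(4) fit y≡19x+18 (mod 26); the inverse of 19 mod 26 is 11. Each letter's alphabet position (a=0..z=25) is mapped through 19·x+18 mod 26 — an affine cipher.
Applying it to saddle: s(18)→19·18+18≡22=w; a(0)→19·0+18≡18=s; d(3)→19·3+18≡23=x; d(3)→19·3+18≡23=x; l(11)→19·11+18≡19=t; e(4)→19·4+18≡16=q (all mod 26).

wsxxtq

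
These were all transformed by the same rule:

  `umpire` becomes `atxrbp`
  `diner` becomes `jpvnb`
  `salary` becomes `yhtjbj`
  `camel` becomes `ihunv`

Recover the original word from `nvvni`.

The shift increases by 1 at each position, starting from +6: 6, 7, 8, ….
Reversing it on nvvni: n−6=h, v−7=o, v−8=n, n−9=e, i−10=y.

honey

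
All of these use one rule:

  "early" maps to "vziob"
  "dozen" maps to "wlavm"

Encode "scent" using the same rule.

This is the alphabet-reversal cipher (Atbash): a becomes z, b becomes y, etc.
For scent: s↔h, c↔x, e↔v, n↔m, t↔g.

hxvmg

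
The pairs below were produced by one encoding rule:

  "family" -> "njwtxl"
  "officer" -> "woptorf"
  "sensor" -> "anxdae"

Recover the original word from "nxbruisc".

forgiven

In family: f→n is +8, a→j is +9, m→w is +10, i→t is +11 — the shift increases by 1 each position. Letter i (0-indexed) is shifted by i+8, so successive shifts are 8, 9, 10, ….
Decoding nxbruisc: n−8=f, x−9=o, b−10=r, r−11=g, u−12=i, i−13=v, s−14=e, c−15=n.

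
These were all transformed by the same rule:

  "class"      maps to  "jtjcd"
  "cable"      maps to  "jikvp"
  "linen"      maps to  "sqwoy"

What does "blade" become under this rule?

itjnp

The shift increases by 1 at each position, starting from +7: 7, 8, 9, ….
For blade: b+7=i, l+8=t, a+9=j, d+10=n, e+11=p.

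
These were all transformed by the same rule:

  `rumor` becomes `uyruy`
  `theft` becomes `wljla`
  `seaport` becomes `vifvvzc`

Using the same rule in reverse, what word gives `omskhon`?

lineage

In rumor: r→u is +3, u→y is +4, m→r is +5, o→u is +6 — the shift increases by 1 each position. Letter i (0-indexed) is shifted by i+3, so successive shifts are 3, 4, 5, ….
Undoing it on omskhon: o−3=l, m−4=i, s−5=n, k−6=e, h−7=a, o−8=g, n−9=e.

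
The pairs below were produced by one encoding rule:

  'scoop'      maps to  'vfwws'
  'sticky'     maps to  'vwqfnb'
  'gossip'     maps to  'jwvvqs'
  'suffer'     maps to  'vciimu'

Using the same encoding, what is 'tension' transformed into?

wmqvqwq

The shift depends on letter class: consonant s→v is +3, but vowel o→w is +8. Vowels shift forward by 8 and consonants shift forward by 3.
On tension: t(cons)+3=w, e(vowel)+8=m, n(cons)+3=q, s(cons)+3=v, i(vowel)+8=q, o(vowel)+8=w, n(cons)+3=q.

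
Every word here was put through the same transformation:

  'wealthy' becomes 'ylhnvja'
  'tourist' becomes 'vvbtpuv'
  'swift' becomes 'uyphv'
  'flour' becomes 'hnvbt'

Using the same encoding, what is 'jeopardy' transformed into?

The rule splits by letter class: vowels +7, consonants +2.
On jeopardy: j(cons)+2=l, e(vowel)+7=l, o(vowel)+7=v, p(cons)+2=r, a(vowel)+7=h, r(cons)+2=t, d(cons)+2=f, y(cons)+2=a.

llvrhtfa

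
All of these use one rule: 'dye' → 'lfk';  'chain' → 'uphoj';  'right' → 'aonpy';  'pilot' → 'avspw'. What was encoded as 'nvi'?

The output letters match the input read backwards, each shifted +7: dye reversed is eyd. Read the word backwards and shift each letter +7.
Decoding nvi: shift back: n−7=g, v−7=o, i−7=b → gob; then reverse → bog.

bog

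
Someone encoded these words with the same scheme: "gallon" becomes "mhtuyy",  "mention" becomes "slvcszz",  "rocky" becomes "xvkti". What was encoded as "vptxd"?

Letter i (0-indexed) is shifted by i+6, so successive shifts are 6, 7, 8, ….
Decoding vptxd: v−6=p, p−7=i, t−8=l, x−9=o, d−10=t.

pilot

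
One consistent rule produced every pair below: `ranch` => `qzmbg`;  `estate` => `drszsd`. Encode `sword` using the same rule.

rvnqc

Compare letters: r→q is +25, a→z is +25, n→m is +25 — a constant shift. This is a Caesar cipher with shift 25.
Applying it to sword: s+25=r, w+25=v, o+25=n, r+25=q, d+25=c.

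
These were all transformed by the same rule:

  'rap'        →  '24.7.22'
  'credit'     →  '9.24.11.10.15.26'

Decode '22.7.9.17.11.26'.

packet

r is letter #18 and maps to 24: an offset of 6. The number is (letter's place in the alphabet, a=1) + 6.
Decoding 22.7.9.17.11.26: 22→(22−6)÷1=16=p, 7→(7−6)÷1=1=a, 9→(9−6)÷1=3=c, 17→(17−6)÷1=11=k, 11→(11−6)÷1=5=e, 26→(26−6)÷1=20=t.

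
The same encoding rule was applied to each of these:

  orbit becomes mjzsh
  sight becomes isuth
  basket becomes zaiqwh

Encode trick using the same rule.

hjsyq

This is an affine cipher: with a=0,…,z=25, each position x becomes (25x+0) mod 26.
For trick: t(19)→25·19+0≡7=h; r(17)→25·17+0≡9=j; i(8)→25·8+0≡18=s; c(2)→25·2+0≡24=y; k(10)→25·10+0≡16=q (all mod 26).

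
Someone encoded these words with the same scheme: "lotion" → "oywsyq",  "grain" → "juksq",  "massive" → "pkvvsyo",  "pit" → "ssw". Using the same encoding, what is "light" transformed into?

Two shifts are in play — +10 for a/e/i/o/u, +3 for every other letter.
For light: l(cons)+3=o, i(vowel)+10=s, g(cons)+3=j, h(cons)+3=k, t(cons)+3=w.

osjkw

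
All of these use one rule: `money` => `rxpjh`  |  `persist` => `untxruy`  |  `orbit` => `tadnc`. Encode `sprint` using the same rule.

It's a Vigenère-style cipher with numeric key [5,9,2]: position i shifts by key[i mod 3].
For sprint: s+5=x, p+9=y, r+2=t, i+5=n, n+9=w, t+2=v.

xytnwv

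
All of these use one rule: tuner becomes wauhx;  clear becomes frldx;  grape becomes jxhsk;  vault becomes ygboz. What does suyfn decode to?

porch

Shifts by position in tuner: pos 0: t→w (+3), pos 1: u→a (+6), pos 2: n→u (+7), pos 3: e→h (+3), pos 4: r→x (+6) — repeating every 3. A repeating key of period 3 is used — shifts +3, +6, +7 over and over.
Undoing it on suyfn: s−3=p, u−6=o, y−7=r, f−3=c, n−6=h.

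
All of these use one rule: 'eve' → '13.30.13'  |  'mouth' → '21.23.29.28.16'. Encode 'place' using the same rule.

e is letter #5 and maps to 13: an offset of 8. Each letter is replaced by its alphabet position (a=1..z=26) + 8.
For place: p=16→24, l=12→20, a=1→9, c=3→11, e=5→13.

24.20.9.11.13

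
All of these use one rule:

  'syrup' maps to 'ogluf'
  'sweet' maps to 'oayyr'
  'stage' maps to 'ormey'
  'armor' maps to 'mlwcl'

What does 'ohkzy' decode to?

s(18)→o(14) and y(24)→g(6) fit y≡3x+12 (mod 26); the inverse of 3 mod 26 is 9. Treating letters as 0–25, the rule is x ↦ 3x + 12 (mod 26).
Decoding ohkzy: o(14)→9·(14−12)≡18=s; h(7)→9·(7−12)≡7=h; k(10)→9·(10−12)≡8=i; z(25)→9·(25−12)≡13=n; y(24)→9·(24−12)≡4=e (all mod 26).

shine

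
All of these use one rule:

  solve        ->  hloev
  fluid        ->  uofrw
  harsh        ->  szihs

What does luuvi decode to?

Each pair mirrors across the alphabet (s↔h, o↔l, l↔o): positions sum to 25. Letters are reflected about the middle of the alphabet (position → 25−position): Atbash.
Reversing it on luuvi: l↔o, u↔f, u↔f, v↔e, i↔r.

offer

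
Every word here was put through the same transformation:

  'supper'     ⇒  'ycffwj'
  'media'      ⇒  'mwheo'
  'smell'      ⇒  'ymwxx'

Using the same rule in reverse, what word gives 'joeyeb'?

raisin

Treating letters as 0–25, the rule is x ↦ 15x + 14 (mod 26).
Decoding joeyeb: j(9)→7·(9−14)≡17=r; o(14)→7·(14−14)≡0=a; e(4)→7·(4−14)≡8=i; y(24)→7·(24−14)≡18=s; e(4)→7·(4−14)≡8=i; b(1)→7·(1−14)≡13=n (all mod 26).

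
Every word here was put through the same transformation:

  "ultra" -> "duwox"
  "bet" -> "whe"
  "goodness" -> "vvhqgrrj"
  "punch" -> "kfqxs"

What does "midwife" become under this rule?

The output letters match the input read backwards, each shifted +3: ultra reversed is artlu. Read the word backwards and shift each letter +3.
On midwife: reverse → efiwdim; then shift: e+3=h, f+3=i, i+3=l, w+3=z, d+3=g, i+3=l, m+3=p.

hilzglp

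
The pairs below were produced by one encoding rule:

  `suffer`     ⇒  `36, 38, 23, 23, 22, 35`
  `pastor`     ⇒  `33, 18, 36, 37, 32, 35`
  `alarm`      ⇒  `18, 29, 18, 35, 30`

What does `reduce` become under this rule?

s is letter #19 and maps to 36: an offset of 17. Letters become their 1-based position plus 17 (so a→18, b→19, …).
Applying it to reduce: r=18→35, e=5→22, d=4→21, u=21→38, c=3→20, e=5→22.

35, 22, 21, 38, 20, 22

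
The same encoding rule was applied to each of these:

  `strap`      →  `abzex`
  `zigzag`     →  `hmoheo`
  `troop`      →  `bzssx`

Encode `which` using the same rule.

epmkp

The shift depends on letter class: consonant s→a is +8, but vowel a→e is +4. Two shifts are in play — +4 for a/e/i/o/u, +8 for every other letter.
For which: w(cons)+8=e, h(cons)+8=p, i(vowel)+4=m, c(cons)+8=k, h(cons)+8=p.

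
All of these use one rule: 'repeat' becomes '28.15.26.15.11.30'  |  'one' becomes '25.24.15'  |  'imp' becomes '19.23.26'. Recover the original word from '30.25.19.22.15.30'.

r is letter #18 and maps to 28: an offset of 10. Letters become their 1-based position plus 10 (so a→11, b→12, …).
Undoing it on 30.25.19.22.15.30: 30→(30−10)÷1=20=t, 25→(25−10)÷1=15=o, 19→(19−10)÷1=9=i, 22→(22−10)÷1=12=l, 15→(15−10)÷1=5=e, 30→(30−10)÷1=20=t.

toilet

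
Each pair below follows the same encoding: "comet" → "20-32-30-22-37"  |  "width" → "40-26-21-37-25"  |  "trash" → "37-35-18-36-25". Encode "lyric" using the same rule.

c is letter #3 and maps to 20: an offset of 17. The number is (letter's place in the alphabet, a=1) + 17.
For lyric: l=12→29, y=25→42, r=18→35, i=9→26, c=3→20.

29-42-35-26-20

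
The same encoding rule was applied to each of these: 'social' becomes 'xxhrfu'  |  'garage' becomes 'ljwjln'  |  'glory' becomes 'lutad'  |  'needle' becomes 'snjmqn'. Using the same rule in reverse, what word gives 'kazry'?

fruit

A repeating key of period 2 is used — shifts +5, +9 over and over.
Decoding kazry: k−5=f, a−9=r, z−5=u, r−9=i, y−5=t.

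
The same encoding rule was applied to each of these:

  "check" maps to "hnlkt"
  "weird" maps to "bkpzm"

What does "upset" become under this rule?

In check: c→h is +5, h→n is +6, e→l is +7, c→k is +8 — the shift increases by 1 each position. The shift increases by 1 at each position, starting from +5: 5, 6, 7, ….
For upset: u+5=z, p+6=v, s+7=z, e+8=m, t+9=c.

zvzmc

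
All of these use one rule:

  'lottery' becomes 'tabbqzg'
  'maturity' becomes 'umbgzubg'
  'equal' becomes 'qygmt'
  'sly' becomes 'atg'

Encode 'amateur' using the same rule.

mumbqgz

The rule splits by letter class: vowels +12, consonants +8.
On amateur: a(vowel)+12=m, m(cons)+8=u, a(vowel)+12=m, t(cons)+8=b, e(vowel)+12=q, u(vowel)+12=g, r(cons)+8=z.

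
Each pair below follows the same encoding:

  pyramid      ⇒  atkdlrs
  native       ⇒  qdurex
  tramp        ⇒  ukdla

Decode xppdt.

p(15)→a(0) and y(24)→t(19) fit y≡5x+3 (mod 26); the inverse of 5 mod 26 is 21. Each letter's alphabet position (a=0..z=25) is mapped through 5·x+3 mod 26 — an affine cipher.
Decoding xppdt: x(23)→21·(23−3)≡4=e; p(15)→21·(15−3)≡18=s; p(15)→21·(15−3)≡18=s; d(3)→21·(3−3)≡0=a; t(19)→21·(19−3)≡24=y (all mod 26).

essay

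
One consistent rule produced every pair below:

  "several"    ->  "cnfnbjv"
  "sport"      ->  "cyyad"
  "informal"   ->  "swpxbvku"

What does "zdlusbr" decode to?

Shifts by position in several: pos 0: s→c (+10), pos 1: e→n (+9), pos 2: v→f (+10), pos 3: e→n (+9) — repeating every 2. A repeating key of period 2 is used — shifts +10, +9 over and over.
Undoing it on zdlusbr: z−10=p, d−9=u, l−10=b, u−9=l, s−10=i, b−9=s, r−10=h.

publish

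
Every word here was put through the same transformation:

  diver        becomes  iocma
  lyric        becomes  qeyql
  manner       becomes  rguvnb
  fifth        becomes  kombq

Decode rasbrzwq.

The shift increases by 1 at each position, starting from +5: 5, 6, 7, ….
Reversing it on rasbrzwq: r−5=m, a−6=u, s−7=l, b−8=t, r−9=i, z−10=p, w−11=l, q−12=e.

multiple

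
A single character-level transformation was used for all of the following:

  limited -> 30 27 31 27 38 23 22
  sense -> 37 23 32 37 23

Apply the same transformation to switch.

37 41 27 38 21 26

l is letter #12 and maps to 30: an offset of 18. Each letter is replaced by its alphabet position (a=1..z=26) + 18.
For switch: s=19→37, w=23→41, i=9→27, t=20→38, c=3→21, h=8→26.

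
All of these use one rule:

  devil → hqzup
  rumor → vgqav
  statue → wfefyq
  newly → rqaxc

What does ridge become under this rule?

Shifts by position in devil: pos 0: d→h (+4), pos 1: e→q (+12), pos 2: v→z (+4), pos 3: i→u (+12) — repeating every 2. It's a Vigenère-style cipher with numeric key [4,12]: position i shifts by key[i mod 2].
For ridge: r+4=v, i+12=u, d+4=h, g+12=s, e+4=i.

vuhsi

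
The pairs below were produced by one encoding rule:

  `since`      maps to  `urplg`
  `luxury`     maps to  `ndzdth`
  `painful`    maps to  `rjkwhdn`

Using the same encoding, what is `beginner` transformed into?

Shifts by position in since: pos 0: s→u (+2), pos 1: i→r (+9), pos 2: n→p (+2), pos 3: c→l (+9) — repeating every 2. It's a Vigenère-style cipher with numeric key [2,9]: position i shifts by key[i mod 2].
For beginner: b+2=d, e+9=n, g+2=i, i+9=r, n+2=p, n+9=w, e+2=g, r+9=a.

dnirpwga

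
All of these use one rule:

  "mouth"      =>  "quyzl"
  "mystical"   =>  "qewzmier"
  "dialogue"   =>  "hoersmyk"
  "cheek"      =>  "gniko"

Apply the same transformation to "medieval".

qkhoiber

A repeating key of period 2 is used — shifts +4, +6 over and over.
On medieval: m+4=q, e+6=k, d+4=h, i+6=o, e+4=i, v+6=b, a+4=e, l+6=r.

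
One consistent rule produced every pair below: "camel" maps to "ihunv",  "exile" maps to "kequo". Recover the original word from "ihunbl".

In camel: c→i is +6, a→h is +7, m→u is +8, e→n is +9 — the shift increases by 1 each position. Letter i (0-indexed) is shifted by i+6, so successive shifts are 6, 7, 8, ….
Undoing it on ihunbl: i−6=c, h−7=a, u−8=m, n−9=e, b−10=r, l−11=a.

camera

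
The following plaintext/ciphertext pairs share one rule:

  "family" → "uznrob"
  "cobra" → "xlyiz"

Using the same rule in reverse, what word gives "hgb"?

sty

Each pair mirrors across the alphabet (f↔u, a↔z, m↔n): positions sum to 25. Each letter is replaced by its mirror in the alphabet: a↔z, b↔y, c↔x, and so on (the Atbash cipher).
Reversing it on hgb: h↔s, g↔t, b↔y.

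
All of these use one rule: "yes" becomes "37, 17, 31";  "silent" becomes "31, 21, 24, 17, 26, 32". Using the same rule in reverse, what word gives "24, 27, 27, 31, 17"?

Each letter is replaced by its alphabet position (a=1..z=26) + 12.
Reversing it on 24, 27, 27, 31, 17: 24→(24−12)÷1=12=l, 27→(27−12)÷1=15=o, 27→(27−12)÷1=15=o, 31→(31−12)÷1=19=s, 17→(17−12)÷1=5=e.

loose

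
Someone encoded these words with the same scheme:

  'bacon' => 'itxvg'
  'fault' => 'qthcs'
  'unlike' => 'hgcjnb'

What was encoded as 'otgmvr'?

random

b(1)→i(8) and a(0)→t(19) fit y≡15x+19 (mod 26); the inverse of 15 mod 26 is 7. This is an affine cipher: with a=0,…,z=25, each position x becomes (15x+19) mod 26.
Decoding otgmvr: o(14)→7·(14−19)≡17=r; t(19)→7·(19−19)≡0=a; g(6)→7·(6−19)≡13=n; m(12)→7·(12−19)≡3=d; v(21)→7·(21−19)≡14=o; r(17)→7·(17−19)≡12=m (all mod 26).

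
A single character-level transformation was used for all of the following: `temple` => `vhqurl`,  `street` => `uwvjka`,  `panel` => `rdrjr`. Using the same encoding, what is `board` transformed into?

drewj

In temple: t→v is +2, e→h is +3, m→q is +4, p→u is +5 — the shift increases by 1 each position. The shift increases by 1 at each position, starting from +2: 2, 3, 4, ….
Applying it to board: b+2=d, o+3=r, a+4=e, r+5=w, d+6=j.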